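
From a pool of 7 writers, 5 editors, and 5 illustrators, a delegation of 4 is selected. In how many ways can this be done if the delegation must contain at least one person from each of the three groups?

1225

Total 4-person selections from all 17: C(17,4) = 2380.
Selections missing a whole group: no writers → C(10,4) = 210; no editors → C(12,4) = 495; no illustrators → C(12,4) = 495.
Add back selections omitting two groups (i.e. drawn from a single group): C(7,4) + C(5,4) + C(5,4) = 45.
By inclusion–exclusion: 2380 − 1200 + 45 = 1225.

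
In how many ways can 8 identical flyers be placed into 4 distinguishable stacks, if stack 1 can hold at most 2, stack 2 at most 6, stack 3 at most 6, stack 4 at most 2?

55

Without the upper bounds there are C(11,3) = 165 ways to split 8 among 4 stacks.
Subtract solutions that violate a single cap (substitute x_i' = x_i − (cap_i+1)): x_1 ≥ 3 gives C(8,3) = 56; x_2 ≥ 7 gives C(4,3) = 4; x_3 ≥ 7 gives C(4,3) = 4; x_4 ≥ 3 gives C(8,3) = 56. Together 120.
Add back pairs where two caps are both exceeded: 0 + 0 + 10 + 0 + 0 + 0 = 10.
By inclusion–exclusion the count is 165 − 120 + 10 = 55.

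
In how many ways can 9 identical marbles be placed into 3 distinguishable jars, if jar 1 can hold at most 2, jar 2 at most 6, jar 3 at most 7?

Without the upper bounds there are C(11,2) = 55 ways to split 9 among 3 jars.
Subtract solutions that violate a single cap (substitute x_i' = x_i − (cap_i+1)): x_1 ≥ 3 gives C(8,2) = 28; x_2 ≥ 7 gives C(4,2) = 6; x_3 ≥ 8 gives C(3,2) = 3. Together 37.
No two caps can be exceeded simultaneously, so the pair terms are all 0.
By inclusion–exclusion the count is 55 − 37 + 0 = 18.

18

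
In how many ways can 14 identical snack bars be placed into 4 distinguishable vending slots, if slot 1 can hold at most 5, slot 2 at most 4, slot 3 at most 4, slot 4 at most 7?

75

By stars and bars, unrestricted non-negative solutions to x_1+…+x_4 = 14 number C(14+3,3) = 680.
Subtract solutions that violate a single cap (substitute x_i' = x_i − (cap_i+1)): x_1 ≥ 6 gives C(11,3) = 165; x_2 ≥ 5 gives C(12,3) = 220; x_3 ≥ 5 gives C(12,3) = 220; x_4 ≥ 8 gives C(9,3) = 84. Together 689.
Add back pairs where two caps are both exceeded: 20 + 20 + 1 + 35 + 4 + 4 = 84.
By inclusion–exclusion the count is 680 − 689 + 84 = 75.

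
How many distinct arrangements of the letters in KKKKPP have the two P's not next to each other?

There are 6!/(4!·2!) = 15 arrangements of KKKKPP in total.
If the two P's are adjacent, glue them into one block, leaving 5 items to arrange: (5)!/(4!) = 5 ways.
Hence 15 − 5 = 10.

10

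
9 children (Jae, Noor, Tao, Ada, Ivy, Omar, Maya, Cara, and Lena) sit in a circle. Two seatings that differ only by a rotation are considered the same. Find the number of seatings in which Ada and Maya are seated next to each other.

Glue Ada and Maya into a block (2 internal orders). Seating 8 units around a circle gives (7)! arrangements.
So 2 × (7)! = 2 × 5040 = 10080.

10080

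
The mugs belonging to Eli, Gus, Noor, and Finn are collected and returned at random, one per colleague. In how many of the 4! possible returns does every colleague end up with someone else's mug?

Count assignments avoiding every fixed point. For any j of the 4 colleagues fixed to their own mug, the other 4−j can be arranged in (4−j)! ways.
By inclusion–exclusion this is Σ_{j=0}^{4} (−1)^j C(4,j)·(4−j)!.
Computing: 24 − 24 + 12 − 4 + 1 = 9.

9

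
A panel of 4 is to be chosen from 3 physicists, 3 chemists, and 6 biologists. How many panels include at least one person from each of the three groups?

Unrestricted: C(12,4) = 495 ways to pick any 4 of the 12.
Subtract selections that omit an entire group: no physicists → C(9,4) = 126; no chemists → C(9,4) = 126; no biologists → C(6,4) = 15.
Add back selections omitting two groups (i.e. drawn from a single group): C(3,4) + C(3,4) + C(6,4) = 15.
By inclusion–exclusion: 495 − 267 + 15 = 243.

243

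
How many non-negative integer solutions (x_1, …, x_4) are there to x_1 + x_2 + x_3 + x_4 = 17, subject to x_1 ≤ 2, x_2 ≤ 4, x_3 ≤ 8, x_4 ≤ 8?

45

Ignoring the caps, the number of non-negative solutions to x_1+…+x_4 = 17 is C(20,3) = 1140.
Subtract solutions that violate a single cap (substitute x_i' = x_i − (cap_i+1)): x_1 ≥ 3 gives C(17,3) = 680; x_2 ≥ 5 gives C(15,3) = 455; x_3 ≥ 9 gives C(11,3) = 165; x_4 ≥ 9 gives C(11,3) = 165. Together 1465.
Add back pairs where two caps are both exceeded: 220 + 56 + 56 + 20 + 20 + 0 = 372.
Subtract triples: 1 + 1 + 0 + 0 = 2.
By inclusion–exclusion the count is 1140 − 1465 + 372 − 2 = 45.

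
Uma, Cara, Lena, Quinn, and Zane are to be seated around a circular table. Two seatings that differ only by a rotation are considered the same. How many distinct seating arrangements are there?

24

Around a circle, 5 distinct people have 5!/5 = (4)! = 24 rotationally distinct seatings.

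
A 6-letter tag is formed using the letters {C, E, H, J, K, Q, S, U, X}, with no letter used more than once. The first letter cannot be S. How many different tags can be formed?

53760

The first letter has 9−1 = 8 choices (anything except S).
The remaining 5 letters are filled from the other 8 symbols without repetition: 8 × 7 × 6 × 5 × 4 = 6720.
Total: 8 × 6720 = 53760.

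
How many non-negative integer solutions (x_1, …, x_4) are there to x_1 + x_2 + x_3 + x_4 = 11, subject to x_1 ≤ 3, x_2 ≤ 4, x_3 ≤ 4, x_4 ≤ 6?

Ignoring the caps, the number of non-negative solutions to x_1+…+x_4 = 11 is C(14,3) = 364.
Subtract solutions that violate a single cap (substitute x_i' = x_i − (cap_i+1)): x_1 ≥ 4 gives C(10,3) = 120; x_2 ≥ 5 gives C(9,3) = 84; x_3 ≥ 5 gives C(9,3) = 84; x_4 ≥ 7 gives C(7,3) = 35. Together 323.
Add back pairs where two caps are both exceeded: 10 + 10 + 1 + 4 + 0 + 0 = 25.
By inclusion–exclusion the count is 364 − 323 + 25 = 66.

66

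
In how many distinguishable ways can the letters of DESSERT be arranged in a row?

1260

DESSERT has 7 letters with E appearing twice and S appearing twice.
Dividing 7! = 5040 by 2!·2! = 4 for the repeated letters gives 1260.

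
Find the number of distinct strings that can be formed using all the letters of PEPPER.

Letter multiplicities in PEPPER: E×2, P×3, R×1.
So there are 6! / (3!·2!) = 60 distinguishable arrangements.

60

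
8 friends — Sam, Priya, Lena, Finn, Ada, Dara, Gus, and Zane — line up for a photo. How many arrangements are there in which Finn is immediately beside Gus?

Treat {Finn, Gus} as a single unit. There are 7 units to order, and the pair itself can be ordered 2 ways.
So the count is 2·(7)! = 10080.

10080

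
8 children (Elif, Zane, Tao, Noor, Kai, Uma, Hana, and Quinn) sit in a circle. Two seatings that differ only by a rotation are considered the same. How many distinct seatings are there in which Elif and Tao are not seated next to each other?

3600

Without the restriction there are (7)! = 5040 seatings.
Seatings with Elif beside Tao: treat them as a block with 2 internal orders, giving 2 × (6)! = 1440.
Subtracting, 5040 − 1440 = 3600.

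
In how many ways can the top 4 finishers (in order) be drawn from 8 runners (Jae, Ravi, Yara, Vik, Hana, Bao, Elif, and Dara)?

1680

This is an ordered selection of 4 from 8: P(8,4).
That gives 8 × 7 × 6 × 5 = 1680.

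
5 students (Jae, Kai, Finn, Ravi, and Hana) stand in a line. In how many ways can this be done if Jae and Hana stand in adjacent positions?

Glue Jae and Hana into one block (2 internal orders), leaving 4 units to arrange in a row.
That gives 2 × 4! = 2 × 24 = 48.

48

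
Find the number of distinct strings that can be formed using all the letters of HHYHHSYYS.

1260

Letter multiplicities in HHYHHSYYS: H×4, S×2, Y×3.
Dividing 9! = 362880 by 4!·3!·2! = 288 for the repeated letters gives 1260.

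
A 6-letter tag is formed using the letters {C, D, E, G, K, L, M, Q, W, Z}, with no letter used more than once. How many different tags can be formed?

With no repetition, fill the 6 letters in order: 10 choices, then 9, down to 5.
That product is 10 × 9 × 8 × 7 × 6 × 5 = 151200.

151200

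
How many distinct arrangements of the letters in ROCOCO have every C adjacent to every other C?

20

Treat the 2 copies of C as a single block. The multiset to arrange is then {CC, O, O, O, R}, 5 items in all.
That gives (5)!/(3!) = 20 arrangements.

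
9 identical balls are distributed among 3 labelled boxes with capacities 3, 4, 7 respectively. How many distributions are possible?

Ignoring the caps, the number of non-negative solutions to x_1+…+x_3 = 9 is C(11,2) = 55.
Subtract solutions that violate a single cap (substitute x_i' = x_i − (cap_i+1)): x_1 ≥ 4 gives C(7,2) = 21; x_2 ≥ 5 gives C(6,2) = 15; x_3 ≥ 8 gives C(3,2) = 3. Together 39.
Add back pairs where two caps are both exceeded: 1 + 0 + 0 = 1.
By inclusion–exclusion the count is 55 − 39 + 1 = 17.

17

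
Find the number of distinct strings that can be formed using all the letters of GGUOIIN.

Letter multiplicities in GGUOIIN: G×2, I×2, N×1, O×1, U×1.
So there are 7! / (2!·2!) = 1260 distinguishable arrangements.

1260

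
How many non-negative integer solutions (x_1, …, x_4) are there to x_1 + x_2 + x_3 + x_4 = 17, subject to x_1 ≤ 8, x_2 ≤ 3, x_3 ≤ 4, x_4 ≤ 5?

Ignoring the caps, the number of non-negative solutions to x_1+…+x_4 = 17 is C(20,3) = 1140.
Subtract solutions that violate a single cap (substitute x_i' = x_i − (cap_i+1)): x_1 ≥ 9 gives C(11,3) = 165; x_2 ≥ 4 gives C(16,3) = 560; x_3 ≥ 5 gives C(15,3) = 455; x_4 ≥ 6 gives C(14,3) = 364. Together 1544.
Add back pairs where two caps are both exceeded: 35 + 20 + 10 + 165 + 120 + 84 = 434.
Subtract triples: 0 + 0 + 0 + 10 = 10.
By inclusion–exclusion the count is 1140 − 1544 + 434 − 10 = 20.

20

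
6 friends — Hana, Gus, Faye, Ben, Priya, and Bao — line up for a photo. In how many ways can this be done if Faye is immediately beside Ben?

Place the 4 others and the Faye-Ben pair as 5 objects in a line; the pair has 2 internal arrangements.
So the count is 2·(5)! = 240.

240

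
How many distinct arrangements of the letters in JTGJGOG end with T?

With the last slot taken by T, it remains to arrange the other 6 letters (JGJGOG).
Those 6 letters have G appearing 3 times and J appearing twice, giving (6)!/(3!·2!) = 60.

60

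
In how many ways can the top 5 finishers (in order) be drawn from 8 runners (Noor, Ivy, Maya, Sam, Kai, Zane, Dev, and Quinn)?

This is an ordered selection of 5 from 8: P(8,5).
That gives 8 × 7 × 6 × 5 × 4 = 6720.

6720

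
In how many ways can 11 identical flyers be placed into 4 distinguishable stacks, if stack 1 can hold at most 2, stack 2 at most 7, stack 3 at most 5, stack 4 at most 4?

Ignoring the caps, the number of non-negative solutions to x_1+…+x_4 = 11 is C(14,3) = 364.
Subtract solutions that violate a single cap (substitute x_i' = x_i − (cap_i+1)): x_1 ≥ 3 gives C(11,3) = 165; x_2 ≥ 8 gives C(6,3) = 20; x_3 ≥ 6 gives C(8,3) = 56; x_4 ≥ 5 gives C(9,3) = 84. Together 325.
Add back pairs where two caps are both exceeded: 1 + 10 + 20 + 0 + 0 + 1 = 32.
By inclusion–exclusion the count is 364 − 325 + 32 = 71.

71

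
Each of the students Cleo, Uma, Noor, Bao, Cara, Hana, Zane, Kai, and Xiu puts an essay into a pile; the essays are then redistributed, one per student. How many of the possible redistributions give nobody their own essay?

Count assignments avoiding every fixed point. For any j of the 9 students fixed to their own essay, the other 9−j can be arranged in (9−j)! ways.
By inclusion–exclusion this is Σ_{j=0}^{9} (−1)^j C(9,j)·(9−j)!.
Computing: 362880 − 362880 + 181440 − 60480 + 15120 − 3024 + 504 − 72 + 9 − 1 = 133496.

133496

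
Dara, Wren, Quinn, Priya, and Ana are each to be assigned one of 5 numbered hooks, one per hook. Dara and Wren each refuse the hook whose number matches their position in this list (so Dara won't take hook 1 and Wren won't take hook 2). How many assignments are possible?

Let Aᵢ (for i ∈ {1, 2}) be the placements that put person i in their forbidden hook. Any j of these fix j positions, leaving (5−j)! ways to fill the rest, and there are C(2,j) ways to pick which j.
By inclusion–exclusion, the number of valid placements is Σ_{j=0}^{2} (−1)^j C(2,j)·(5−j)!.
Computing: 120 − 48 + 6 = 78.

78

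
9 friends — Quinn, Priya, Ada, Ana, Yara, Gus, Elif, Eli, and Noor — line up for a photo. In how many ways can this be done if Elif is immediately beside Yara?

Place the 7 others and the Elif-Yara pair as 8 objects in a line; the pair has 2 internal arrangements.
So the count is 2·(8)! = 80640.

80640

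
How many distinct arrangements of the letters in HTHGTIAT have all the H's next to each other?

Treat the 2 copies of H as a single block. The multiset to arrange is then {HH, A, G, I, T, T, T}, 7 items in all.
That gives (7)!/(3!) = 840 arrangements.

840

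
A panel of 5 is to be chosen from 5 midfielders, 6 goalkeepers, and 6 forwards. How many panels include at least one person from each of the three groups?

4485

With no constraint there are C(17,5) = 6188 possible selections.
Selections missing a whole group: no midfielders → C(12,5) = 792; no goalkeepers → C(11,5) = 462; no forwards → C(11,5) = 462.
Add back selections omitting two groups (i.e. drawn from a single group): C(5,5) + C(6,5) + C(6,5) = 13.
By inclusion–exclusion: 6188 − 1716 + 13 = 4485.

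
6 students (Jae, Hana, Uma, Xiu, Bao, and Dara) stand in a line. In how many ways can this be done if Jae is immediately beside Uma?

Place the 4 others and the Jae-Uma pair as 5 objects in a line; the pair has 2 internal arrangements.
So the count is 2·(5)! = 240.

240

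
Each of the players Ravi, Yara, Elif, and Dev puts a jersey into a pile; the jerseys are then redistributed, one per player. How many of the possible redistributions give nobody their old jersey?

9

This is the derangement count D_4: permutations of 4 items with no fixed point.
By inclusion–exclusion this is Σ_{j=0}^{4} (−1)^j C(4,j)·(4−j)!.
Computing: 24 − 24 + 12 − 4 + 1 = 9.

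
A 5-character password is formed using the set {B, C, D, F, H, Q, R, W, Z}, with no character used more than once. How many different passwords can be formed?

15120

Choose and order 5 of the 9 symbols: the first character has 9 options, the next 8, and so on down to 5.
That product is 9 × 8 × 7 × 6 × 5 = 15120.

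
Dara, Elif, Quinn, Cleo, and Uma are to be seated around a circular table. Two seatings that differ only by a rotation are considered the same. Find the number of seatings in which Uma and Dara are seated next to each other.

12

Glue Uma and Dara into a block (2 internal orders). Seating 4 units around a circle gives (3)! arrangements.
So 2 × (3)! = 2 × 6 = 12.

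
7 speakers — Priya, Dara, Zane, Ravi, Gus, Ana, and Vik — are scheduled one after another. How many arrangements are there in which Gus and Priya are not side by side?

There are 7! = 5040 arrangements in all. If Gus and Priya are adjacent, merging them into one block gives 2·(6)! = 1440 arrangements.
Complementary counting: 5040 − 1440 = 3600.

3600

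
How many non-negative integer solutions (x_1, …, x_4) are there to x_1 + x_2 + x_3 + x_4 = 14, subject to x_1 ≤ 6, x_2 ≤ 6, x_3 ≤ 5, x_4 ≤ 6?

Without the upper bounds there are C(17,3) = 680 ways to split 14 among 4 variables.
Subtract solutions that violate a single cap (substitute x_i' = x_i − (cap_i+1)): x_1 ≥ 7 gives C(10,3) = 120; x_2 ≥ 7 gives C(10,3) = 120; x_3 ≥ 6 gives C(11,3) = 165; x_4 ≥ 7 gives C(10,3) = 120. Together 525.
Add back pairs where two caps are both exceeded: 1 + 4 + 1 + 4 + 1 + 4 = 15.
By inclusion–exclusion the count is 680 − 525 + 15 = 170.

170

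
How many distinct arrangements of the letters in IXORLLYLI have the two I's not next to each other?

There are 9!/(3!·2!) = 30240 arrangements of IXORLLYLI in total.
If the two I's are adjacent, glue them into one block, leaving 8 items to arrange: (8)!/(3!) = 6720 ways.
Hence 30240 − 6720 = 23520.

23520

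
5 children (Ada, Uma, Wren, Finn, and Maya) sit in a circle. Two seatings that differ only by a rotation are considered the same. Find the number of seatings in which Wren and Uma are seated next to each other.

Glue Wren and Uma into a block (2 internal orders). Seating 4 units around a circle gives (3)! arrangements.
So 2 × (3)! = 2 × 6 = 12.

12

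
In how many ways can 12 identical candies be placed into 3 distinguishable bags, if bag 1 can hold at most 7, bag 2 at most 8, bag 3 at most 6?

45

Without the upper bounds there are C(14,2) = 91 ways to split 12 among 3 bags.
Subtract solutions that violate a single cap (substitute x_i' = x_i − (cap_i+1)): x_1 ≥ 8 gives C(6,2) = 15; x_2 ≥ 9 gives C(5,2) = 10; x_3 ≥ 7 gives C(7,2) = 21. Together 46.
No two caps can be exceeded simultaneously, so the pair terms are all 0.
By inclusion–exclusion the count is 91 − 46 + 0 = 45.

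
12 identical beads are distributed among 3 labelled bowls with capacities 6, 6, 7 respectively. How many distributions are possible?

Without the upper bounds there are C(14,2) = 91 ways to split 12 among 3 bowls.
Subtract solutions that violate a single cap (substitute x_i' = x_i − (cap_i+1)): x_1 ≥ 7 gives C(7,2) = 21; x_2 ≥ 7 gives C(7,2) = 21; x_3 ≥ 8 gives C(6,2) = 15. Together 57.
No two caps can be exceeded simultaneously, so the pair terms are all 0.
By inclusion–exclusion the count is 91 − 57 + 0 = 34.

34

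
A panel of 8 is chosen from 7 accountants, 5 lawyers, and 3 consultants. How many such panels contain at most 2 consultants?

5643

Split by how many consultants are chosen (0 through 2).
Sum: C(3,0)·C(12,8) + C(3,1)·C(12,7) + C(3,2)·C(12,6) = 495 + 2376 + 2772 = 5643.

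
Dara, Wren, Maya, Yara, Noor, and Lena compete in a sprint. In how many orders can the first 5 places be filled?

720

There are 6 choices for 1st place, 5 for 2nd, and so on down to 2 for position 5.
That gives 6 × 5 × 4 × 3 × 2 = 720.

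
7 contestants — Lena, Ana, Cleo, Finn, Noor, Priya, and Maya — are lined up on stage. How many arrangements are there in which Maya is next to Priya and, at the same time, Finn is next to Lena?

Treat {Maya,Priya} as one block (2 orders) and {Finn,Lena} as another (2 orders).
That leaves 5 units to arrange: 2 × 2 × 5! = 4 × 120 = 480.

480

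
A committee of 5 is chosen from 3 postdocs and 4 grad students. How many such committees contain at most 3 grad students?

18

Split by how many grad students are chosen (0 through 3).
Sum: C(4,0)·C(3,5) + C(4,1)·C(3,4) + C(4,2)·C(3,3) + C(4,3)·C(3,2) = 0 + 0 + 6 + 12 = 18.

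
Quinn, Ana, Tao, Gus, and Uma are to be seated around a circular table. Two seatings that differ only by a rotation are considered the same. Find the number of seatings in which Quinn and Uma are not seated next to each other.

All circular seatings of 5 people number (4)! = 24.
Those with Quinn next to Uma: fuse the pair into one unit and seat 4 units around a circle — 2·(3)! = 12.
Subtracting, 24 − 12 = 12.

12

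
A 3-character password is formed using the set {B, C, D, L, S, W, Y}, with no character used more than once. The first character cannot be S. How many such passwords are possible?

180

The first character has 7−1 = 6 choices (anything except S).
The remaining 2 characters are filled from the other 6 symbols without repetition: 6 × 5 = 30.
Total: 6 × 30 = 180.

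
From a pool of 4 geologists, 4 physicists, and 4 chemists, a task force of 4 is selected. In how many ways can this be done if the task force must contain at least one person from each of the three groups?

288

With no constraint there are C(12,4) = 495 possible selections.
Subtract selections that omit an entire group: no geologists → C(8,4) = 70; no physicists → C(8,4) = 70; no chemists → C(8,4) = 70.
Add back selections omitting two groups (i.e. drawn from a single group): C(4,4) + C(4,4) + C(4,4) = 3.
By inclusion–exclusion: 495 − 210 + 3 = 288.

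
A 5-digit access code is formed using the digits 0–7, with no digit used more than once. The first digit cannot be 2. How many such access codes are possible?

The first digit has 8−1 = 7 choices (anything except 2).
The remaining 4 digits are filled from the other 7 symbols without repetition: 7 × 6 × 5 × 4 = 840.
Total: 7 × 840 = 5880.

5880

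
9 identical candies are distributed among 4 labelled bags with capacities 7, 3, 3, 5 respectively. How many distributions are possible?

88

By stars and bars, unrestricted non-negative solutions to x_1+…+x_4 = 9 number C(9+3,3) = 220.
Subtract solutions that violate a single cap (substitute x_i' = x_i − (cap_i+1)): x_1 ≥ 8 gives C(4,3) = 4; x_2 ≥ 4 gives C(8,3) = 56; x_3 ≥ 4 gives C(8,3) = 56; x_4 ≥ 6 gives C(6,3) = 20. Together 136.
Add back pairs where two caps are both exceeded: 0 + 0 + 0 + 4 + 0 + 0 = 4.
By inclusion–exclusion the count is 220 − 136 + 4 = 88.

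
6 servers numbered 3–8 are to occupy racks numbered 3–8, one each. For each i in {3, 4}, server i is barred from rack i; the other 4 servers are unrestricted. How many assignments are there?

504

Let Aᵢ (for i ∈ {3, 4}) be the placements that put server i in its forbidden rack. Any j of these fix j positions, leaving (6−j)! ways to fill the rest, and there are C(2,j) ways to pick which j.
By inclusion–exclusion, the number of valid placements is Σ_{j=0}^{2} (−1)^j C(2,j)·(6−j)!.
Computing: 720 − 240 + 24 = 504.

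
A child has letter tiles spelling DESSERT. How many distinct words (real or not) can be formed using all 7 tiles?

1260

Letter multiplicities in DESSERT: D×1, E×2, R×1, S×2, T×1.
So there are 7! / (2!·2!) = 1260 distinguishable arrangements.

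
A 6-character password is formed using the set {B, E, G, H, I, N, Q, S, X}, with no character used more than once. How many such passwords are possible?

This is a permutation of 6 out of 9: P(9,6) = 9!/3!.
That product is 9 × 8 × 7 × 6 × 5 × 4 = 60480.

60480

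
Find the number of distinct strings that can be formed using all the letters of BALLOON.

BALLOON has 7 letters with L appearing twice and O appearing twice.
Dividing 7! = 5040 by 2!·2! = 4 for the repeated letters gives 1260.

1260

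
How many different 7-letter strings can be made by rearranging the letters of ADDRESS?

Letter multiplicities in ADDRESS: A×1, D×2, E×1, R×1, S×2.
The number of distinct arrangements is 7!/(2!·2!) = 5040/4 = 1260.

1260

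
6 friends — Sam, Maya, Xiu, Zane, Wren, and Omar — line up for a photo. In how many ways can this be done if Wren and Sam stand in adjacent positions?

240

Treat {Wren, Sam} as a single unit. There are 5 units to order, and the pair itself can be ordered 2 ways.
So the count is 2·(5)! = 240.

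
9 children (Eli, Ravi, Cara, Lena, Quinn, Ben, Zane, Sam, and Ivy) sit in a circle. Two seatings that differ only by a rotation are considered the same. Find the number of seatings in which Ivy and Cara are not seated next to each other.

All circular seatings of 9 people number (8)! = 40320.
Those with Ivy next to Cara: fuse the pair into one unit and seat 8 units around a circle — 2·(7)! = 10080.
Subtracting, 40320 − 10080 = 30240.

30240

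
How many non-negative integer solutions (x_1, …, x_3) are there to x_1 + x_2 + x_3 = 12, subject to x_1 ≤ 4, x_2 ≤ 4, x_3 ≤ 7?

10

By stars and bars, unrestricted non-negative solutions to x_1+…+x_3 = 12 number C(12+2,2) = 91.
Subtract solutions that violate a single cap (substitute x_i' = x_i − (cap_i+1)): x_1 ≥ 5 gives C(9,2) = 36; x_2 ≥ 5 gives C(9,2) = 36; x_3 ≥ 8 gives C(6,2) = 15. Together 87.
Add back pairs where two caps are both exceeded: 6 + 0 + 0 = 6.
By inclusion–exclusion the count is 91 − 87 + 6 = 10.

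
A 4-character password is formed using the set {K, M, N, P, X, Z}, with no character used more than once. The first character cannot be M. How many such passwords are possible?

300

The first character has 6−1 = 5 choices (anything except M).
The remaining 3 characters are filled from the other 5 symbols without repetition: 5 × 4 × 3 = 60.
Total: 5 × 60 = 300.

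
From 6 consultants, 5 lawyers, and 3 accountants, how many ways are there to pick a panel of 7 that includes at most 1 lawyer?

Split by how many lawyers are chosen (0 through 1).
Sum: C(5,0)·C(9,7) + C(5,1)·C(9,6) = 36 + 420 = 456.

456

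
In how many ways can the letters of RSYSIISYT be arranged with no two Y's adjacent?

Total arrangements of RSYSIISYT: 9!/(3!·2!·2!) = 15120.
Arrangements with the Y's together: treat YY as one letter, giving (8)!/(3!·2!) = 3360.
Hence 15120 − 3360 = 11760.

11760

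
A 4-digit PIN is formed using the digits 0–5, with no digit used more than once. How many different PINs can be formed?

360

This is a permutation of 4 out of 6: P(6,4) = 6!/2!.
6 × 5 × 4 × 3 = 360.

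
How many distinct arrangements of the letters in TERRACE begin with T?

180

Fix T in the first position and arrange the remaining 6 letters.
Those 6 letters have E appearing twice and R appearing twice, giving (6)!/(2!·2!) = 180.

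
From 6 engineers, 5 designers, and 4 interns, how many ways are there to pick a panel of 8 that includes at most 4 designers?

Split by how many designers are chosen (0 through 4).
Sum: C(5,0)·C(10,8) + C(5,1)·C(10,7) + C(5,2)·C(10,6) + C(5,3)·C(10,5) + C(5,4)·C(10,4) = 45 + 600 + 2100 + 2520 + 1050 = 6315.

6315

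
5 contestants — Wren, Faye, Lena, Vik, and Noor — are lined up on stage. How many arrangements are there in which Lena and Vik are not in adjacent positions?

72

There are 5! = 120 arrangements in all. If Lena and Vik are adjacent, merging them into one block gives 2·(4)! = 48 arrangements.
Complementary counting: 120 − 48 = 72.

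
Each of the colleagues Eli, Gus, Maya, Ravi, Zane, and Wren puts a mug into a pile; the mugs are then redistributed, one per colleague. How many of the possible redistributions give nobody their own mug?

265

This is the derangement count D_6: permutations of 6 items with no fixed point.
By inclusion–exclusion this is Σ_{j=0}^{6} (−1)^j C(6,j)·(6−j)!.
Computing: 720 − 720 + 360 − 120 + 30 − 6 + 1 = 265.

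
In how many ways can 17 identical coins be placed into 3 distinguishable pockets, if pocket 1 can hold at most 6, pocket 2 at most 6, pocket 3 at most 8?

Without the upper bounds there are C(19,2) = 171 ways to split 17 among 3 pockets.
Subtract solutions that violate a single cap (substitute x_i' = x_i − (cap_i+1)): x_1 ≥ 7 gives C(12,2) = 66; x_2 ≥ 7 gives C(12,2) = 66; x_3 ≥ 9 gives C(10,2) = 45. Together 177.
Add back pairs where two caps are both exceeded: 10 + 3 + 3 = 16.
By inclusion–exclusion the count is 171 − 177 + 16 = 10.

10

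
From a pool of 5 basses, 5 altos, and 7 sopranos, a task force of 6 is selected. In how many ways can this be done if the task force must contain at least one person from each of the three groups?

Unrestricted: C(17,6) = 12376 ways to pick any 6 of the 17.
Subtract selections that omit an entire group: no basses → C(12,6) = 924; no altos → C(12,6) = 924; no sopranos → C(10,6) = 210.
Add back selections omitting two groups (i.e. drawn from a single group): C(5,6) + C(5,6) + C(7,6) = 7.
By inclusion–exclusion: 12376 − 2058 + 7 = 10325.

10325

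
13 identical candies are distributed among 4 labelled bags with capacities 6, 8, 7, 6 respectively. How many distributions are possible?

301

Ignoring the caps, the number of non-negative solutions to x_1+…+x_4 = 13 is C(16,3) = 560.
Subtract solutions that violate a single cap (substitute x_i' = x_i − (cap_i+1)): x_1 ≥ 7 gives C(9,3) = 84; x_2 ≥ 9 gives C(7,3) = 35; x_3 ≥ 8 gives C(8,3) = 56; x_4 ≥ 7 gives C(9,3) = 84. Together 259.
No two caps can be exceeded simultaneously, so the pair terms are all 0.
By inclusion–exclusion the count is 560 − 259 + 0 = 301.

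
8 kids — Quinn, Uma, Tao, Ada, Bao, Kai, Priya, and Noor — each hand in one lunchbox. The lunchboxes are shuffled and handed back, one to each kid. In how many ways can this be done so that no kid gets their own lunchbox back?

Count assignments avoiding every fixed point. For any j of the 8 kids fixed to their own lunchbox, the other 8−j can be arranged in (8−j)! ways.
By inclusion–exclusion this is Σ_{j=0}^{8} (−1)^j C(8,j)·(8−j)!.
Computing: 40320 − 40320 + 20160 − 6720 + 1680 − 336 + 56 − 8 + 1 = 14833.

14833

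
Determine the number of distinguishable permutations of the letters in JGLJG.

30

The 5 letters of JGLJG have repeats: G appearing twice and J appearing twice.
So there are 5! / (2!·2!) = 30 distinguishable arrangements.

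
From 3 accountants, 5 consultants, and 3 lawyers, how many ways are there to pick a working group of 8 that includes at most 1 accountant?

Split by how many accountants are chosen (0 through 1).
Sum: C(3,0)·C(8,8) + C(3,1)·C(8,7) = 1 + 24 = 25.

25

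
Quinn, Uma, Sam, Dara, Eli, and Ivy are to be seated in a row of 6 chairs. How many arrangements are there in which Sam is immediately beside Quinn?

Place the 4 others and the Sam-Quinn pair as 5 objects in a line; the pair has 2 internal arrangements.
So the count is 2·(5)! = 240.

240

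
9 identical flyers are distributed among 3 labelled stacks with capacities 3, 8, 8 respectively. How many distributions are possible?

32

Ignoring the caps, the number of non-negative solutions to x_1+…+x_3 = 9 is C(11,2) = 55.
Subtract solutions that violate a single cap (substitute x_i' = x_i − (cap_i+1)): x_1 ≥ 4 gives C(7,2) = 21; x_2 ≥ 9 gives C(2,2) = 1; x_3 ≥ 9 gives C(2,2) = 1. Together 23.
No two caps can be exceeded simultaneously, so the pair terms are all 0.
By inclusion–exclusion the count is 55 − 23 + 0 = 32.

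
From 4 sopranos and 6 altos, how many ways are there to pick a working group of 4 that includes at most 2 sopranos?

Split by how many sopranos are chosen (0 through 2).
Sum: C(4,0)·C(6,4) + C(4,1)·C(6,3) + C(4,2)·C(6,2) = 15 + 80 + 90 = 185.

185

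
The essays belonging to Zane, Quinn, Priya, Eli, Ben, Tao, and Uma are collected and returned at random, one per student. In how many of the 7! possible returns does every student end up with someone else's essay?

1854

This is the derangement count D_7: permutations of 7 items with no fixed point.
By inclusion–exclusion this is Σ_{j=0}^{7} (−1)^j C(7,j)·(7−j)!.
Computing: 5040 − 5040 + 2520 − 840 + 210 − 42 + 7 − 1 = 1854.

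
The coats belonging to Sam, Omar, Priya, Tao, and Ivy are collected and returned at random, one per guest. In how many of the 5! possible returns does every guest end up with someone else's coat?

Let Aᵢ be the assignments in which guest i gets their own coat. We want the size of the complement of A₁∪…∪A_5.
By inclusion–exclusion this is Σ_{j=0}^{5} (−1)^j C(5,j)·(5−j)!.
Computing: 120 − 120 + 60 − 20 + 5 − 1 = 44.

44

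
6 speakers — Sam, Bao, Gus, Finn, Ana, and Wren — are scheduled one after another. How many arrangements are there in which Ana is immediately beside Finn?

240

Treat {Ana, Finn} as a single unit. There are 5 units to order, and the pair itself can be ordered 2 ways.
So the count is 2·(5)! = 240.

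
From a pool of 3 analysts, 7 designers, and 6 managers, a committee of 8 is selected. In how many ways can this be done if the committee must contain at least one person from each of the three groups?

Unrestricted: C(16,8) = 12870 ways to pick any 8 of the 16.
Subtract selections that omit an entire group: no analysts → C(13,8) = 1287; no designers → C(9,8) = 9; no managers → C(10,8) = 45.
Add back selections omitting two groups (i.e. drawn from a single group): C(3,8) + C(7,8) + C(6,8) = 0.
By inclusion–exclusion: 12870 − 1341 + 0 = 11529.

11529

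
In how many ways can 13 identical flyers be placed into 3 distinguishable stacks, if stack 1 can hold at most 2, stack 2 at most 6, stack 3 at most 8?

Ignoring the caps, the number of non-negative solutions to x_1+…+x_3 = 13 is C(15,2) = 105.
Subtract solutions that violate a single cap (substitute x_i' = x_i − (cap_i+1)): x_1 ≥ 3 gives C(12,2) = 66; x_2 ≥ 7 gives C(8,2) = 28; x_3 ≥ 9 gives C(6,2) = 15. Together 109.
Add back pairs where two caps are both exceeded: 10 + 3 + 0 = 13.
By inclusion–exclusion the count is 105 − 109 + 13 = 9.

9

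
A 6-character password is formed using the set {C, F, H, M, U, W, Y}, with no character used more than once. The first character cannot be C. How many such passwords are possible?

The first character has 7−1 = 6 choices (anything except C).
The remaining 5 characters are filled from the other 6 symbols without repetition: 6 × 5 × 4 × 3 × 2 = 720.
Total: 6 × 720 = 4320.

4320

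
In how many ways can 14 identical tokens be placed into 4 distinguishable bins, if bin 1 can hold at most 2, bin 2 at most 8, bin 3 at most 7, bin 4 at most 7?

By stars and bars, unrestricted non-negative solutions to x_1+…+x_4 = 14 number C(14+3,3) = 680.
Subtract solutions that violate a single cap (substitute x_i' = x_i − (cap_i+1)): x_1 ≥ 3 gives C(14,3) = 364; x_2 ≥ 9 gives C(8,3) = 56; x_3 ≥ 8 gives C(9,3) = 84; x_4 ≥ 8 gives C(9,3) = 84. Together 588.
Add back pairs where two caps are both exceeded: 10 + 20 + 20 + 0 + 0 + 0 = 50.
By inclusion–exclusion the count is 680 − 588 + 50 = 142.

142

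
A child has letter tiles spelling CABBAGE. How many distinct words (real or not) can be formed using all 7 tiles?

The 7 letters of CABBAGE have repeats: A appearing twice and B appearing twice.
The number of distinct arrangements is 7!/(2!·2!) = 5040/4 = 1260.

1260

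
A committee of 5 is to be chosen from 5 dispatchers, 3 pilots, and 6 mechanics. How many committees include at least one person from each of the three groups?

Total 5-person selections from all 14: C(14,5) = 2002.
Selections missing a whole group: no dispatchers → C(9,5) = 126; no pilots → C(11,5) = 462; no mechanics → C(8,5) = 56.
Add back selections omitting two groups (i.e. drawn from a single group): C(5,5) + C(3,5) + C(6,5) = 7.
By inclusion–exclusion: 2002 − 644 + 7 = 1365.

1365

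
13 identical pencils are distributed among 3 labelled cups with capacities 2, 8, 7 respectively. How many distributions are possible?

By stars and bars, unrestricted non-negative solutions to x_1+…+x_3 = 13 number C(13+2,2) = 105.
Subtract solutions that violate a single cap (substitute x_i' = x_i − (cap_i+1)): x_1 ≥ 3 gives C(12,2) = 66; x_2 ≥ 9 gives C(6,2) = 15; x_3 ≥ 8 gives C(7,2) = 21. Together 102.
Add back pairs where two caps are both exceeded: 3 + 6 + 0 = 9.
By inclusion–exclusion the count is 105 − 102 + 9 = 12.

12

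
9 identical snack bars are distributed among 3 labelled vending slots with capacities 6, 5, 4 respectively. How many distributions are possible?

24

Ignoring the caps, the number of non-negative solutions to x_1+…+x_3 = 9 is C(11,2) = 55.
Subtract solutions that violate a single cap (substitute x_i' = x_i − (cap_i+1)): x_1 ≥ 7 gives C(4,2) = 6; x_2 ≥ 6 gives C(5,2) = 10; x_3 ≥ 5 gives C(6,2) = 15. Together 31.
No two caps can be exceeded simultaneously, so the pair terms are all 0.
By inclusion–exclusion the count is 55 − 31 + 0 = 24.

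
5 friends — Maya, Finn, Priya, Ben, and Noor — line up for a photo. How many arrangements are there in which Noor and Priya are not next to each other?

72

There are 5! = 120 arrangements in all. If Noor and Priya are adjacent, merging them into one block gives 2·(4)! = 48 arrangements.
So 120 − 48 = 72 arrangements keep them apart.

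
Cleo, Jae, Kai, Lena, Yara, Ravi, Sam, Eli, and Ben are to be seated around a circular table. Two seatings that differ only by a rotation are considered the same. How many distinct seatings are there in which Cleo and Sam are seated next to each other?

Treat {Cleo, Sam} as one unit (2 internal orders) and seat the resulting 8 units around the table: (7)! circular arrangements.
So 2 × (7)! = 2 × 5040 = 10080.

10080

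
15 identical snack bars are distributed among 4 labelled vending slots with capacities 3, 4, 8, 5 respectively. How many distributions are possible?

By stars and bars, unrestricted non-negative solutions to x_1+…+x_4 = 15 number C(15+3,3) = 816.
Subtract solutions that violate a single cap (substitute x_i' = x_i − (cap_i+1)): x_1 ≥ 4 gives C(14,3) = 364; x_2 ≥ 5 gives C(13,3) = 286; x_3 ≥ 9 gives C(9,3) = 84; x_4 ≥ 6 gives C(12,3) = 220. Together 954.
Add back pairs where two caps are both exceeded: 84 + 10 + 56 + 4 + 35 + 1 = 190.
Subtract triples: 0 + 1 + 0 + 0 = 1.
By inclusion–exclusion the count is 816 − 954 + 190 − 1 = 51.

51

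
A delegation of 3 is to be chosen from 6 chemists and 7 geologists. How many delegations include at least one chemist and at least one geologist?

Total 3-person selections from all 13: C(13,3) = 286.
Selections missing a whole group: no chemists → C(7,3) = 35; no geologists → C(6,3) = 20.
Both groups omitted at once is impossible, so 286 − 55 = 231.

231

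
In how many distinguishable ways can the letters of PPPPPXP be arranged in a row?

7

The 7 letters of PPPPPXP have repeats: P appearing 6 times.
The number of distinct arrangements is 7!/(6!) = 5040/720 = 7.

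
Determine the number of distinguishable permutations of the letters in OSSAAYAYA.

Letter multiplicities in OSSAAYAYA: A×4, O×1, S×2, Y×2.
The number of distinct arrangements is 9!/(4!·2!·2!) = 362880/96 = 3780.

3780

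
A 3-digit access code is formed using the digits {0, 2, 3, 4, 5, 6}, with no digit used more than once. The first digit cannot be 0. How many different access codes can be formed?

100

The first digit has 6−1 = 5 choices (anything except 0).
The remaining 2 digits are filled from the other 5 symbols without repetition: 5 × 4 = 20.
Total: 5 × 20 = 100.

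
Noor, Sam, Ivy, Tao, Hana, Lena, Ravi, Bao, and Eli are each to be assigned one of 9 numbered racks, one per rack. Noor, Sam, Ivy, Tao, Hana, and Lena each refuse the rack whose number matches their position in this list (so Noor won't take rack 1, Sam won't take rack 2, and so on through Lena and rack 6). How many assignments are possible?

183822

Let Aᵢ (for 1 ≤ i ≤ 6) be the placements that put person i in their forbidden rack. Any j of these fix j positions, leaving (9−j)! ways to fill the rest, and there are C(6,j) ways to pick which j.
By inclusion–exclusion, the number of valid placements is Σ_{j=0}^{6} (−1)^j C(6,j)·(9−j)!.
Computing: 362880 − 241920 + 75600 − 14400 + 1800 − 144 + 6 = 183822.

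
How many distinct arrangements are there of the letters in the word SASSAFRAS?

SASSAFRAS has 9 letters with A appearing 3 times and S appearing 4 times.
The number of distinct arrangements is 9!/(4!·3!) = 362880/144 = 2520.

2520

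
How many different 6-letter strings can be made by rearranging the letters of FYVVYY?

60

FYVVYY has 6 letters with V appearing twice and Y appearing 3 times.
So there are 6! / (3!·2!) = 60 distinguishable arrangements.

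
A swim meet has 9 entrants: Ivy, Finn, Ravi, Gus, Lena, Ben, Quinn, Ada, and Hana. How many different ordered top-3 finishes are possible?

There are 9 choices for 1st place, 8 for 2nd, and 7 for 3rd.
That gives 9 × 8 × 7 = 504.

504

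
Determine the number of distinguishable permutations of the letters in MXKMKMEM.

The 8 letters of MXKMKMEM have repeats: K appearing twice and M appearing 4 times.
So there are 8! / (4!·2!) = 840 distinguishable arrangements.

840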